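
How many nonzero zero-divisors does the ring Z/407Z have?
Z/407Z has 46 nonzero zero-divisors

In Z/407Z each nonzero element is either a unit (gcd with 407 is 1) or a zero-divisor (gcd > 1). The number of units is φ(407): factorise 407 = 11 · 37, so φ(407) = (11 − 1) · (37 − 1) = 10 · 36 = 360. The nonzero elements number 407 − 1 = 406. Hence the nonzero zero-divisors number 406 − 360 = 46.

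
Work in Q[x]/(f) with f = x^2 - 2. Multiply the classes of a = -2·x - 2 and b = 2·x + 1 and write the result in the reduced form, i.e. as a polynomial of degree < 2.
First multiply in Q[x] without reducing: a · b = -4·x^2 - 6·x - 2. Now divide by f(x) = x^2 - 2, eliminating the leading term at each step:
  leading term -4·x^2: subtract (-4)·f(x) = 8 - 4·x^2, leaving -6·x - 10
The degree is now < 2, so this is the remainder. Hence a · b ≡ -6·x - 10 in Q[x]/(f).

Final answer: a · b ≡ -6·x - 10 (mod f(x))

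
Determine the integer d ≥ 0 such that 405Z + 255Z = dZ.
(405, 255) = (15); d = 15

In the PID Z, (a, b) is generated by gcd(a, b). Compute gcd(405, 255) with the extended Euclidean algorithm, tracking rows (r, s, t) with s·405 + t·255 = r:
  row A: (405, 1, 0)   [1·405 + 0·255 = 405]
  row B: (255, 0, 1)   [0·405 + 1·255 = 255]
  405 = 1·255 + 150   → row C = row A − 1·row B = (150, 1, −1)   [check: 1·405 − 1·255 = 150]
  255 = 1·150 + 105   → row D = row B − 1·row C = (105, −1, 2)   [check: −1·405 + 2·255 = 105]
  150 = 1·105 + 45   → row E = row C − 1·row D = (45, 2, −3)   [check: 2·405 − 3·255 = 45]
  105 = 2·45 + 15   → row F = row D − 2·row E = (15, −5, 8)   [check: −5·405 + 8·255 = 15]
  45 = 3·15 + 0   → remainder 0, stop. gcd = 15 (last nonzero row F).
So gcd(405, 255) = 15, with Bézout identity −5·405 + 8·255 = 15. Containment (⊇): the Bézout identity exhibits 15 as an element of (405, 255), giving (15) ⊆ (405, 255). Containment (⊆): since 15 | 405 and 15 | 255 (405 = 15·27, 255 = 15·17), every Z-linear combination of 405 and 255 is divisible by 15, so (405, 255) ⊆ (15). Therefore (405, 255) = (15), d = 15.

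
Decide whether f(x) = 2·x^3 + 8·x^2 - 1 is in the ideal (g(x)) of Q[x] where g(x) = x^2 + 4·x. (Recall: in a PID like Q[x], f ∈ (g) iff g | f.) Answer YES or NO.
NO

In Q[x] the ideal (g) consists of all multiples of g, so f ∈ (g) iff g | f, i.e. iff the remainder of f on division by g is 0. Divide f by g (g is monic, so eliminate the leading term of the running remainder at each step):
  leading term 2·x^3: subtract (2·x)·g(x) = 2·x^3 + 8·x^2, leaving -1
The remainder r(x) = -1 ≠ 0 (and deg r < deg g), so g ∤ f, i.e. f ∉ (g).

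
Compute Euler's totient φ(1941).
φ(1941) = 1292

φ is multiplicative, with φ(p^e) = p^e − p^(e−1). Factorise 1941 = 3 · 647. Then
  φ(1941) = (3 − 1) · (647 − 1) = 2 · 646 = 1292.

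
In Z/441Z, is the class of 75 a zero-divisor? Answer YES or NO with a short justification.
YES

gcd(75, 441) = 3 > 1, so 75 is not a unit in Z/441Z. In Z/nZ every nonzero non-unit is a zero-divisor: explicitly, take b = 441/gcd = 147 ≠ 0 (mod 441); then 75·147 = 11025 = 25·441, i.e. 75·147 ≡ 0 (mod 441). So 75 is a zero-divisor.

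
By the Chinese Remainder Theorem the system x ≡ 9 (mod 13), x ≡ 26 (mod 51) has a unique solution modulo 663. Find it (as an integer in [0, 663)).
The moduli 13, 51 are pairwise coprime, so by the CRT there is a unique solution mod 13·51 = 663.
Solve by successive substitution. Start with x ≡ 9 (mod 13).
  Combine with x ≡ 26 (mod 51): write x = 9 + 13·t and require 9 + 13·t ≡ 26 (mod 51), i.e. 13·t ≡ 26 − 9 ≡ 17 (mod 51). Since 13^(−1) ≡ 4 (mod 51), t ≡ 4·17 ≡ 17 (mod 51). So x ≡ 9 + 13·17 = 230 (mod 663).
Unique solution in [0, 663): x = 230.

Final answer: x ≡ 230 (mod 663); the representative in [0, 663) is 230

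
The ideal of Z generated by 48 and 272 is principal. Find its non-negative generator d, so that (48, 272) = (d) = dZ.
(48, 272) = (16); d = 16

In the PID Z, (a, b) is generated by gcd(a, b). Compute gcd(272, 48) with the extended Euclidean algorithm, tracking rows (r, s, t) with s·272 + t·48 = r:
  row A: (272, 1, 0)   [1·272 + 0·48 = 272]
  row B: (48, 0, 1)   [0·272 + 1·48 = 48]
  272 = 5·48 + 32   → row C = row A − 5·row B = (32, 1, −5)   [check: 1·272 − 5·48 = 32]
  48 = 1·32 + 16   → row D = row B − 1·row C = (16, −1, 6)   [check: −1·272 + 6·48 = 16]
  32 = 2·16 + 0   → remainder 0, stop. gcd = 16 (last nonzero row D).
So gcd(48, 272) = 16, with Bézout identity −1·272 + 6·48 = 16. Containment (⊇): the Bézout identity exhibits 16 as an element of (48, 272), giving (16) ⊆ (48, 272). Containment (⊆): since 16 | 48 and 16 | 272 (48 = 16·3, 272 = 16·17), every Z-linear combination of 48 and 272 is divisible by 16, so (48, 272) ⊆ (16). Therefore (48, 272) = (16), d = 16.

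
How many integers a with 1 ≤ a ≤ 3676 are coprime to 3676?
The number of a ∈ {1, ..., 3676} with gcd(a, 3676) = 1 is by definition Euler's totient φ(3676). φ is multiplicative, with φ(p^e) = p^e − p^(e−1). Factorise 3676 = 2^2 · 919. Then
  φ(3676) = (2^2 − 2^1) · (919 − 1) = 2 · 918 = 1836.
So there are 1836 such integers.

Final answer: 1836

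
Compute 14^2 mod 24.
4

Use repeated squaring. Binary(2) = 10. Walk through the bits of the exponent 2 left-to-right: at each bit after the leading one, square the running value, then multiply by 14 if the bit is 1 (always reducing mod 24):
  bit 1 = 1 (leading): start with 14.
  bit 2 = 0: square 14^2 = 196 ≡ 4 (mod 24).
Final value: 14^2 ≡ 4 (mod 24).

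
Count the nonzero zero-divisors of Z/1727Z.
Z/1727Z has 166 nonzero zero-divisors

In Z/1727Z each nonzero element is either a unit (gcd with 1727 is 1) or a zero-divisor (gcd > 1). The number of units is φ(1727): factorise 1727 = 11 · 157, so φ(1727) = (11 − 1) · (157 − 1) = 10 · 156 = 1560. The nonzero elements number 1727 − 1 = 1726. Hence the nonzero zero-divisors number 1726 − 1560 = 166.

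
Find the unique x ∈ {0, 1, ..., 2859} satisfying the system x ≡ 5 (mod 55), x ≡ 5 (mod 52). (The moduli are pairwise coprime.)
The moduli 55, 52 are pairwise coprime, so by the CRT there is a unique solution mod 55·52 = 2860.
Solve by successive substitution. Start with x ≡ 5 (mod 55).
  Combine with x ≡ 5 (mod 52): write x = 5 + 55·t and require 5 + 55·t ≡ 5 (mod 52), i.e. 55·t ≡ 5 − 5 ≡ 0 (mod 52). Since 55^(−1) ≡ 35 (mod 52) (55 ≡ 3 (mod 52)), t ≡ 35·0 ≡ 0 (mod 52). So x ≡ 5 + 55·0 = 5 (mod 2860).
Unique solution in [0, 2860): x = 5.

Final answer: x ≡ 5 (mod 2860); the representative in [0, 2860) is 5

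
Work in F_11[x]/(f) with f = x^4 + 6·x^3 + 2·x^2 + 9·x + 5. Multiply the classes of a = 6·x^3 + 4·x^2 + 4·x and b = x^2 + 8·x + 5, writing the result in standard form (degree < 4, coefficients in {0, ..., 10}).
Multiply as integer polynomials: a · b = 6·x^5 + 52·x^4 + 66·x^3 + 52·x^2 + 20·x. Reducing coefficients mod 11: a · b ≡ 6·x^5 + 8·x^4 + 8·x^2 + 9·x. Now divide by f(x) = x^4 + 6·x^3 + 2·x^2 + 9·x + 5 in F_11[x], eliminating the leading term at each step:
  leading term 6·x^5: subtract (6·x)·f(x) = 6·x^5 + 3·x^4 + x^3 + 10·x^2 + 8·x, leaving 5·x^4 + 10·x^3 + 9·x^2 + x (coefficients mod 11)
  leading term 5·x^4: subtract (5)·f(x) = 5·x^4 + 8·x^3 + 10·x^2 + x + 3, leaving 2·x^3 + 10·x^2 + 8 (coefficients mod 11)
The degree is now < 4, so this is the remainder. Hence a · b ≡ 2·x^3 + 10·x^2 + 8 in F_11[x]/(f).

Final answer: a · b ≡ 2·x^3 + 10·x^2 + 8 (mod f(x))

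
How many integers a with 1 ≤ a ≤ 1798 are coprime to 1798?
840

The number of a ∈ {1, ..., 1798} with gcd(a, 1798) = 1 is by definition Euler's totient φ(1798). φ is multiplicative, with φ(p^e) = p^e − p^(e−1). Factorise 1798 = 2 · 29 · 31. Then
  φ(1798) = (2 − 1) · (29 − 1) · (31 − 1) = 1 · 28 · 30 = 840.
So there are 840 such integers.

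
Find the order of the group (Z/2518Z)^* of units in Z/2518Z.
(Z/2518Z)^* consists of the classes a with gcd(a, 2518) = 1, so its order is φ(2518). φ is multiplicative, with φ(p^e) = p^e − p^(e−1). Factorise 2518 = 2 · 1259. Then
  φ(2518) = (2 − 1) · (1259 − 1) = 1 · 1258 = 1258.
Thus |(Z/2518Z)^*| = 1258.

Final answer: |(Z/2518Z)^*| = 1258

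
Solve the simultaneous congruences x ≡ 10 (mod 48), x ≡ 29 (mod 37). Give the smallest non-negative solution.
x ≡ 1546 (mod 1776); the representative in [0, 1776) is 1546

The moduli 48, 37 are pairwise coprime, so by the CRT there is a unique solution mod 48·37 = 1776.
Solve by successive substitution. Start with x ≡ 10 (mod 48).
  Combine with x ≡ 29 (mod 37): write x = 10 + 48·t and require 10 + 48·t ≡ 29 (mod 37), i.e. 48·t ≡ 29 − 10 ≡ 19 (mod 37). Since 48^(−1) ≡ 27 (mod 37) (48 ≡ 11 (mod 37)), t ≡ 27·19 ≡ 32 (mod 37). So x ≡ 10 + 48·32 = 1546 (mod 1776).
Unique solution in [0, 1776): x = 1546.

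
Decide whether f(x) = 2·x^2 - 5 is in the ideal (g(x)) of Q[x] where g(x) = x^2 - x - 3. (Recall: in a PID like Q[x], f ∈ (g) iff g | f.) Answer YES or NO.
NO

In Q[x] the ideal (g) consists of all multiples of g, so f ∈ (g) iff g | f, i.e. iff the remainder of f on division by g is 0. Divide f by g (g is monic, so eliminate the leading term of the running remainder at each step):
  leading term 2·x^2: subtract (2)·g(x) = 2·x^2 - 2·x - 6, leaving 2·x + 1
The remainder r(x) = 2·x + 1 ≠ 0 (and deg r < deg g), so g ∤ f, i.e. f ∉ (g).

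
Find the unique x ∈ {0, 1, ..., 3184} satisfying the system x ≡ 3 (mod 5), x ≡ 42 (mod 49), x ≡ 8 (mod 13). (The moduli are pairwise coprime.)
The moduli 5, 49, 13 are pairwise coprime, so by the CRT there is a unique solution mod 5·49·13 = 3185.
Solve by successive substitution. Start with x ≡ 3 (mod 5).
  Combine with x ≡ 42 (mod 49): write x = 3 + 5·t and require 3 + 5·t ≡ 42 (mod 49), i.e. 5·t ≡ 42 − 3 ≡ 39 (mod 49). Since 5^(−1) ≡ 10 (mod 49), t ≡ 10·39 ≡ 47 (mod 49). So x ≡ 3 + 5·47 = 238 (mod 245).
  Combine with x ≡ 8 (mod 13): write x = 238 + 245·t and require 238 + 245·t ≡ 8 (mod 13), i.e. 245·t ≡ 8 − 238 ≡ 4 (mod 13). Since 245^(−1) ≡ 6 (mod 13) (245 ≡ 11 (mod 13)), t ≡ 6·4 ≡ 11 (mod 13). So x ≡ 238 + 245·11 = 2933 (mod 3185).
Unique solution in [0, 3185): x = 2933.

Final answer: x ≡ 2933 (mod 3185); the representative in [0, 3185) is 2933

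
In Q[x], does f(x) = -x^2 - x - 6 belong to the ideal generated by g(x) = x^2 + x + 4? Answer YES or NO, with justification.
NO

In Q[x] the ideal (g) consists of all multiples of g, so f ∈ (g) iff g | f, i.e. iff the remainder of f on division by g is 0. Divide f by g (g is monic, so eliminate the leading term of the running remainder at each step):
  leading term -x^2: subtract (-1)·g(x) = -x^2 - x - 4, leaving -2
The remainder r(x) = -2 ≠ 0 (and deg r < deg g), so g ∤ f, i.e. f ∉ (g).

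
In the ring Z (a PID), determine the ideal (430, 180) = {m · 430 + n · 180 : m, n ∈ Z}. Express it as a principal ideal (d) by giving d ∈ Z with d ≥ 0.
In the PID Z, (a, b) is generated by gcd(a, b). Compute gcd(430, 180) with the extended Euclidean algorithm, tracking rows (r, s, t) with s·430 + t·180 = r:
  row A: (430, 1, 0)   [1·430 + 0·180 = 430]
  row B: (180, 0, 1)   [0·430 + 1·180 = 180]
  430 = 2·180 + 70   → row C = row A − 2·row B = (70, 1, −2)   [check: 1·430 − 2·180 = 70]
  180 = 2·70 + 40   → row D = row B − 2·row C = (40, −2, 5)   [check: −2·430 + 5·180 = 40]
  70 = 1·40 + 30   → row E = row C − 1·row D = (30, 3, −7)   [check: 3·430 − 7·180 = 30]
  40 = 1·30 + 10   → row F = row D − 1·row E = (10, −5, 12)   [check: −5·430 + 12·180 = 10]
  30 = 3·10 + 0   → remainder 0, stop. gcd = 10 (last nonzero row F).
So gcd(430, 180) = 10, with Bézout identity −5·430 + 12·180 = 10. Containment (⊇): the Bézout identity exhibits 10 as an element of (430, 180), giving (10) ⊆ (430, 180). Containment (⊆): since 10 | 430 and 10 | 180 (430 = 10·43, 180 = 10·18), every Z-linear combination of 430 and 180 is divisible by 10, so (430, 180) ⊆ (10). Therefore (430, 180) = (10), d = 10.

Final answer: (430, 180) = (10); d = 10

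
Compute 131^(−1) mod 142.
Apply the extended Euclidean algorithm to (142, 131), tracking rows (r, s, t) with s·142 + t·131 = r. Each division r_prev = q·r_cur + r_new produces the new row as (previous row) − q·(current row):
  row A: (142, 1, 0)   [1·142 + 0·131 = 142]
  row B: (131, 0, 1)   [0·142 + 1·131 = 131]
  142 = 1·131 + 11   → row C = row A − 1·row B = (11, 1, −1)   [check: 1·142 − 1·131 = 11]
  131 = 11·11 + 10   → row D = row B − 11·row C = (10, −11, 12)   [check: −11·142 + 12·131 = 10]
  11 = 1·10 + 1   → row E = row C − 1·row D = (1, 12, −13)   [check: 12·142 − 13·131 = 1]
  10 = 10·1 + 0   → remainder 0, stop. gcd = 1 (last nonzero row E).
The gcd is 1, so 131 is invertible mod 142. The last nonzero row gives 12·142 − 13·131 = 1, so t = −13. So 131^(−1) ≡ −13 ≡ 129 (mod 142). Verify: 131 · 129 = 16899 ≡ 1 (mod 142). ✓

Final answer: 131^(−1) ≡ 129 (mod 142)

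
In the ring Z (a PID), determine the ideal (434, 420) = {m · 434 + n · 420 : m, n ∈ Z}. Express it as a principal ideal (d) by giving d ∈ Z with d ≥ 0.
In the PID Z, (a, b) is generated by gcd(a, b). Compute gcd(434, 420) with the extended Euclidean algorithm, tracking rows (r, s, t) with s·434 + t·420 = r:
  row A: (434, 1, 0)   [1·434 + 0·420 = 434]
  row B: (420, 0, 1)   [0·434 + 1·420 = 420]
  434 = 1·420 + 14   → row C = row A − 1·row B = (14, 1, −1)   [check: 1·434 − 1·420 = 14]
  420 = 30·14 + 0   → remainder 0, stop. gcd = 14 (last nonzero row C).
So gcd(434, 420) = 14, with Bézout identity 1·434 − 1·420 = 14. Containment (⊇): the Bézout identity exhibits 14 as an element of (434, 420), giving (14) ⊆ (434, 420). Containment (⊆): since 14 | 434 and 14 | 420 (434 = 14·31, 420 = 14·30), every Z-linear combination of 434 and 420 is divisible by 14, so (434, 420) ⊆ (14). Therefore (434, 420) = (14), d = 14.

Final answer: (434, 420) = (14); d = 14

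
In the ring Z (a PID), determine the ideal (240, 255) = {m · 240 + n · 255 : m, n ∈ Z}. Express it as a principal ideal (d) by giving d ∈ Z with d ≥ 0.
In the PID Z, (a, b) is generated by gcd(a, b). Compute gcd(255, 240) with the extended Euclidean algorithm, tracking rows (r, s, t) with s·255 + t·240 = r:
  row A: (255, 1, 0)   [1·255 + 0·240 = 255]
  row B: (240, 0, 1)   [0·255 + 1·240 = 240]
  255 = 1·240 + 15   → row C = row A − 1·row B = (15, 1, −1)   [check: 1·255 − 1·240 = 15]
  240 = 16·15 + 0   → remainder 0, stop. gcd = 15 (last nonzero row C).
So gcd(240, 255) = 15, with Bézout identity 1·255 − 1·240 = 15. Containment (⊇): the Bézout identity exhibits 15 as an element of (240, 255), giving (15) ⊆ (240, 255). Containment (⊆): since 15 | 240 and 15 | 255 (240 = 15·16, 255 = 15·17), every Z-linear combination of 240 and 255 is divisible by 15, so (240, 255) ⊆ (15). Therefore (240, 255) = (15), d = 15.

Final answer: (240, 255) = (15); d = 15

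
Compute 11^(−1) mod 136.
Apply the extended Euclidean algorithm to (136, 11), tracking rows (r, s, t) with s·136 + t·11 = r. Each division r_prev = q·r_cur + r_new produces the new row as (previous row) − q·(current row):
  row A: (136, 1, 0)   [1·136 + 0·11 = 136]
  row B: (11, 0, 1)   [0·136 + 1·11 = 11]
  136 = 12·11 + 4   → row C = row A − 12·row B = (4, 1, −12)   [check: 1·136 − 12·11 = 4]
  11 = 2·4 + 3   → row D = row B − 2·row C = (3, −2, 25)   [check: −2·136 + 25·11 = 3]
  4 = 1·3 + 1   → row E = row C − 1·row D = (1, 3, −37)   [check: 3·136 − 37·11 = 1]
  3 = 3·1 + 0   → remainder 0, stop. gcd = 1 (last nonzero row E).
The gcd is 1, so 11 is invertible mod 136. The last nonzero row gives 3·136 − 37·11 = 1, so t = −37. So 11^(−1) ≡ −37 ≡ 99 (mod 136). Verify: 11 · 99 = 1089 ≡ 1 (mod 136). ✓

Final answer: 11^(−1) ≡ 99 (mod 136)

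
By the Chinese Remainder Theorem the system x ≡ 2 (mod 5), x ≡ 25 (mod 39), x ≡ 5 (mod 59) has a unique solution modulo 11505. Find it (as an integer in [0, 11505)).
The moduli 5, 39, 59 are pairwise coprime, so by the CRT there is a unique solution mod 5·39·59 = 11505.
Solve by successive substitution. Start with x ≡ 2 (mod 5).
  Combine with x ≡ 25 (mod 39): write x = 2 + 5·t and require 2 + 5·t ≡ 25 (mod 39), i.e. 5·t ≡ 25 − 2 ≡ 23 (mod 39). Since 5^(−1) ≡ 8 (mod 39), t ≡ 8·23 ≡ 28 (mod 39). So x ≡ 2 + 5·28 = 142 (mod 195).
  Combine with x ≡ 5 (mod 59): write x = 142 + 195·t and require 142 + 195·t ≡ 5 (mod 59), i.e. 195·t ≡ 5 − 142 ≡ 40 (mod 59). Since 195^(−1) ≡ 23 (mod 59) (195 ≡ 18 (mod 59)), t ≡ 23·40 ≡ 35 (mod 59). So x ≡ 142 + 195·35 = 6967 (mod 11505).
Unique solution in [0, 11505): x = 6967.

Final answer: x ≡ 6967 (mod 11505); the representative in [0, 11505) is 6967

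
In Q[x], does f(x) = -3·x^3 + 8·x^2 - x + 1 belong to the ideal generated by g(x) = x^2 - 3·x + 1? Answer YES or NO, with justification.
NO

In Q[x] the ideal (g) consists of all multiples of g, so f ∈ (g) iff g | f, i.e. iff the remainder of f on division by g is 0. Divide f by g (g is monic, so eliminate the leading term of the running remainder at each step):
  leading term -3·x^3: subtract (-3·x)·g(x) = -3·x^3 + 9·x^2 - 3·x, leaving -x^2 + 2·x + 1
  leading term -x^2: subtract (-1)·g(x) = -x^2 + 3·x - 1, leaving 2 - x
The remainder r(x) = 2 - x ≠ 0 (and deg r < deg g), so g ∤ f, i.e. f ∉ (g).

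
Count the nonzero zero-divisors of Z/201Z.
Z/201Z has 68 nonzero zero-divisors

In Z/201Z each nonzero element is either a unit (gcd with 201 is 1) or a zero-divisor (gcd > 1). The number of units is φ(201): factorise 201 = 3 · 67, so φ(201) = (3 − 1) · (67 − 1) = 2 · 66 = 132. The nonzero elements number 201 − 1 = 200. Hence the nonzero zero-divisors number 200 − 132 = 68.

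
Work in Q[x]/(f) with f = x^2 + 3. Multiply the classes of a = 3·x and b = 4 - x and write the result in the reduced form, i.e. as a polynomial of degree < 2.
a · b ≡ 12·x + 9 (mod f(x))

First multiply in Q[x] without reducing: a · b = -3·x^2 + 12·x. Now divide by f(x) = x^2 + 3, eliminating the leading term at each step:
  leading term -3·x^2: subtract (-3)·f(x) = -3·x^2 - 9, leaving 12·x + 9
The degree is now < 2, so this is the remainder. Hence a · b ≡ 12·x + 9 in Q[x]/(f).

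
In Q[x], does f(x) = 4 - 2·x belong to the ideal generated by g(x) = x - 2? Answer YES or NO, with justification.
In Q[x] the ideal (g) consists of all multiples of g, so f ∈ (g) iff g | f, i.e. iff the remainder of f on division by g is 0. Divide f by g (g is monic, so eliminate the leading term of the running remainder at each step):
  leading term -2·x: subtract (-2)·g(x) = 4 - 2·x, leaving 0
The remainder is 0, so f(x) = g(x) · h(x) with h(x) = -2. Hence g | f, i.e. f ∈ (g).

Final answer: YES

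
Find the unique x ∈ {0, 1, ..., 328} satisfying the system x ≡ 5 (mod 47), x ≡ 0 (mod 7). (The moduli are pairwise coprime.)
The moduli 47, 7 are pairwise coprime, so by the CRT there is a unique solution mod 47·7 = 329.
Solve by successive substitution. Start with x ≡ 5 (mod 47).
  Combine with x ≡ 0 (mod 7): write x = 5 + 47·t and require 5 + 47·t ≡ 0 (mod 7), i.e. 47·t ≡ 0 − 5 ≡ 2 (mod 7). Since 47^(−1) ≡ 3 (mod 7) (47 ≡ 5 (mod 7)), t ≡ 3·2 ≡ 6 (mod 7). So x ≡ 5 + 47·6 = 287 (mod 329).
Unique solution in [0, 329): x = 287.

Final answer: x ≡ 287 (mod 329); the representative in [0, 329) is 287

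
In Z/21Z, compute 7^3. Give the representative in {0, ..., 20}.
7

Use repeated squaring. Binary(3) = 11. Walk through the bits of the exponent 3 left-to-right: at each bit after the leading one, square the running value, then multiply by 7 if the bit is 1 (always reducing mod 21):
  bit 1 = 1 (leading): start with 7.
  bit 2 = 1: square 7^2 = 49 ≡ 7; bit is 1, so multiply 7·7 = 49 ≡ 7 (mod 21).
Final value: 7^3 ≡ 7 (mod 21).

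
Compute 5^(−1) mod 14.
Apply the extended Euclidean algorithm to (14, 5), tracking rows (r, s, t) with s·14 + t·5 = r. Each division r_prev = q·r_cur + r_new produces the new row as (previous row) − q·(current row):
  row A: (14, 1, 0)   [1·14 + 0·5 = 14]
  row B: (5, 0, 1)   [0·14 + 1·5 = 5]
  14 = 2·5 + 4   → row C = row A − 2·row B = (4, 1, −2)   [check: 1·14 − 2·5 = 4]
  5 = 1·4 + 1   → row D = row B − 1·row C = (1, −1, 3)   [check: −1·14 + 3·5 = 1]
  4 = 4·1 + 0   → remainder 0, stop. gcd = 1 (last nonzero row D).
The gcd is 1, so 5 is invertible mod 14. The last nonzero row gives −1·14 + 3·5 = 1, so t = 3. So 5^(−1) ≡ 3 (mod 14). Verify: 5 · 3 = 15 ≡ 1 (mod 14). ✓

Final answer: 5^(−1) ≡ 3 (mod 14)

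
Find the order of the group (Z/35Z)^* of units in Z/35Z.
|(Z/35Z)^*| = 24

(Z/35Z)^* consists of the classes a with gcd(a, 35) = 1, so its order is φ(35). φ is multiplicative, with φ(p^e) = p^e − p^(e−1). Factorise 35 = 5 · 7. Then
  φ(35) = (5 − 1) · (7 − 1) = 4 · 6 = 24.
Thus |(Z/35Z)^*| = 24.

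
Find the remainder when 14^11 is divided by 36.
Use repeated squaring. Binary(11) = 1011. Walk through the bits of the exponent 11 left-to-right: at each bit after the leading one, square the running value, then multiply by 14 if the bit is 1 (always reducing mod 36):
  bit 1 = 1 (leading): start with 14.
  bit 2 = 0: square 14^2 = 196 ≡ 16 (mod 36).
  bit 3 = 1: square 16^2 = 256 ≡ 4; bit is 1, so multiply 4·14 = 56 ≡ 20 (mod 36).
  bit 4 = 1: square 20^2 = 400 ≡ 4; bit is 1, so multiply 4·14 = 56 ≡ 20 (mod 36).
Final value: 14^11 ≡ 20 (mod 36).

Final answer: 20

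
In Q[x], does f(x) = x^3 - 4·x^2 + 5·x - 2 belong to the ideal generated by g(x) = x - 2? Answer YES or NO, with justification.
In Q[x] the ideal (g) consists of all multiples of g, so f ∈ (g) iff g | f, i.e. iff the remainder of f on division by g is 0. Divide f by g (g is monic, so eliminate the leading term of the running remainder at each step):
  leading term x^3: subtract (x^2)·g(x) = x^3 - 2·x^2, leaving -2·x^2 + 5·x - 2
  leading term -2·x^2: subtract (-2·x)·g(x) = -2·x^2 + 4·x, leaving x - 2
  leading term x: subtract (1)·g(x) = x - 2, leaving 0
The remainder is 0, so f(x) = g(x) · h(x) with h(x) = x^2 - 2·x + 1. Hence g | f, i.e. f ∈ (g).

Final answer: YES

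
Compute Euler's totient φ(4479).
φ(4479) = 2984

φ is multiplicative, with φ(p^e) = p^e − p^(e−1). Factorise 4479 = 3 · 1493. Then
  φ(4479) = (3 − 1) · (1493 − 1) = 2 · 1492 = 2984.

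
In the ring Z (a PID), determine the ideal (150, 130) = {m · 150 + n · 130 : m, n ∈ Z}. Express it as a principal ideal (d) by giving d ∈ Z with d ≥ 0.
In the PID Z, (a, b) is generated by gcd(a, b). Compute gcd(150, 130) with the extended Euclidean algorithm, tracking rows (r, s, t) with s·150 + t·130 = r:
  row A: (150, 1, 0)   [1·150 + 0·130 = 150]
  row B: (130, 0, 1)   [0·150 + 1·130 = 130]
  150 = 1·130 + 20   → row C = row A − 1·row B = (20, 1, −1)   [check: 1·150 − 1·130 = 20]
  130 = 6·20 + 10   → row D = row B − 6·row C = (10, −6, 7)   [check: −6·150 + 7·130 = 10]
  20 = 2·10 + 0   → remainder 0, stop. gcd = 10 (last nonzero row D).
So gcd(150, 130) = 10, with Bézout identity −6·150 + 7·130 = 10. Containment (⊇): the Bézout identity exhibits 10 as an element of (150, 130), giving (10) ⊆ (150, 130). Containment (⊆): since 10 | 150 and 10 | 130 (150 = 10·15, 130 = 10·13), every Z-linear combination of 150 and 130 is divisible by 10, so (150, 130) ⊆ (10). Therefore (150, 130) = (10), d = 10.

Final answer: (150, 130) = (10); d = 10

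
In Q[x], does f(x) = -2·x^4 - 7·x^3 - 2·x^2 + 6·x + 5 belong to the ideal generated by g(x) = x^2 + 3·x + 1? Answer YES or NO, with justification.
NO

In Q[x] the ideal (g) consists of all multiples of g, so f ∈ (g) iff g | f, i.e. iff the remainder of f on division by g is 0. Divide f by g (g is monic, so eliminate the leading term of the running remainder at each step):
  leading term -2·x^4: subtract (-2·x^2)·g(x) = -2·x^4 - 6·x^3 - 2·x^2, leaving -x^3 + 6·x + 5
  leading term -x^3: subtract (-x)·g(x) = -x^3 - 3·x^2 - x, leaving 3·x^2 + 7·x + 5
  leading term 3·x^2: subtract (3)·g(x) = 3·x^2 + 9·x + 3, leaving 2 - 2·x
The remainder r(x) = 2 - 2·x ≠ 0 (and deg r < deg g), so g ∤ f, i.e. f ∉ (g).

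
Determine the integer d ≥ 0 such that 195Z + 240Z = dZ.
In the PID Z, (a, b) is generated by gcd(a, b). Compute gcd(240, 195) with the extended Euclidean algorithm, tracking rows (r, s, t) with s·240 + t·195 = r:
  row A: (240, 1, 0)   [1·240 + 0·195 = 240]
  row B: (195, 0, 1)   [0·240 + 1·195 = 195]
  240 = 1·195 + 45   → row C = row A − 1·row B = (45, 1, −1)   [check: 1·240 − 1·195 = 45]
  195 = 4·45 + 15   → row D = row B − 4·row C = (15, −4, 5)   [check: −4·240 + 5·195 = 15]
  45 = 3·15 + 0   → remainder 0, stop. gcd = 15 (last nonzero row D).
So gcd(195, 240) = 15, with Bézout identity −4·240 + 5·195 = 15. Containment (⊇): the Bézout identity exhibits 15 as an element of (195, 240), giving (15) ⊆ (195, 240). Containment (⊆): since 15 | 195 and 15 | 240 (195 = 15·13, 240 = 15·16), every Z-linear combination of 195 and 240 is divisible by 15, so (195, 240) ⊆ (15). Therefore (195, 240) = (15), d = 15.

Final answer: (195, 240) = (15); d = 15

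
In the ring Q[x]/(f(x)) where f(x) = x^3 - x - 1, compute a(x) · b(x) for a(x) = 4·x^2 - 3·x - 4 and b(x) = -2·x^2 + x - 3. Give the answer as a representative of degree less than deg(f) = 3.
First multiply in Q[x] without reducing: a · b = -8·x^4 + 10·x^3 - 7·x^2 + 5·x + 12. Now divide by f(x) = x^3 - x - 1, eliminating the leading term at each step:
  leading term -8·x^4: subtract (-8·x)·f(x) = -8·x^4 + 8·x^2 + 8·x, leaving 10·x^3 - 15·x^2 - 3·x + 12
  leading term 10·x^3: subtract (10)·f(x) = 10·x^3 - 10·x - 10, leaving -15·x^2 + 7·x + 22
The degree is now < 3, so this is the remainder. Hence a · b ≡ -15·x^2 + 7·x + 22 in Q[x]/(f).

Final answer: a · b ≡ -15·x^2 + 7·x + 22 (mod f(x))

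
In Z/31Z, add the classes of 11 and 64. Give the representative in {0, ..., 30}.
13

Reduce the summands first: 64 ≡ 2 (mod 31), so 11 + 64 ≡ 11 + 2 (mod 31). 11 + 2 = 13; 13 = 0·31 + 13, so (11 + 64) mod 31 = 13.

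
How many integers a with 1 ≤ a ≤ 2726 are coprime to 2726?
1288

The number of a ∈ {1, ..., 2726} with gcd(a, 2726) = 1 is by definition Euler's totient φ(2726). φ is multiplicative, with φ(p^e) = p^e − p^(e−1). Factorise 2726 = 2 · 29 · 47. Then
  φ(2726) = (2 − 1) · (29 − 1) · (47 − 1) = 1 · 28 · 46 = 1288.
So there are 1288 such integers.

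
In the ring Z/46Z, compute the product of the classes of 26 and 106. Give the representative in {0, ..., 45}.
Reduce the factors first: 106 ≡ 14 (mod 46), so 26 · 106 ≡ 26 · 14 (mod 46). 26 · 14 = 364. Dividing by 46: 364 = 7·46 + 42. So (26 · 106) mod 46 = 42.

Final answer: 42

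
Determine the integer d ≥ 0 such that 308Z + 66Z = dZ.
In the PID Z, (a, b) is generated by gcd(a, b). Compute gcd(308, 66) with the extended Euclidean algorithm, tracking rows (r, s, t) with s·308 + t·66 = r:
  row A: (308, 1, 0)   [1·308 + 0·66 = 308]
  row B: (66, 0, 1)   [0·308 + 1·66 = 66]
  308 = 4·66 + 44   → row C = row A − 4·row B = (44, 1, −4)   [check: 1·308 − 4·66 = 44]
  66 = 1·44 + 22   → row D = row B − 1·row C = (22, −1, 5)   [check: −1·308 + 5·66 = 22]
  44 = 2·22 + 0   → remainder 0, stop. gcd = 22 (last nonzero row D).
So gcd(308, 66) = 22, with Bézout identity −1·308 + 5·66 = 22. Containment (⊇): the Bézout identity exhibits 22 as an element of (308, 66), giving (22) ⊆ (308, 66). Containment (⊆): since 22 | 308 and 22 | 66 (308 = 22·14, 66 = 22·3), every Z-linear combination of 308 and 66 is divisible by 22, so (308, 66) ⊆ (22). Therefore (308, 66) = (22), d = 22.

Final answer: (308, 66) = (22); d = 22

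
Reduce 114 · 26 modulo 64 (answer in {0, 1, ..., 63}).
Reduce the factors first: 114 ≡ 50 (mod 64), so 114 · 26 ≡ 50 · 26 (mod 64). 50 · 26 = 1300. Dividing by 64: 1300 = 20·64 + 20. So (114 · 26) mod 64 = 20.

Final answer: 20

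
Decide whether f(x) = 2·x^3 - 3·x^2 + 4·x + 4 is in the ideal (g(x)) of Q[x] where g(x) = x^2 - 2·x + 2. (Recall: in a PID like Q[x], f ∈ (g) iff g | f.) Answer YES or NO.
NO

In Q[x] the ideal (g) consists of all multiples of g, so f ∈ (g) iff g | f, i.e. iff the remainder of f on division by g is 0. Divide f by g (g is monic, so eliminate the leading term of the running remainder at each step):
  leading term 2·x^3: subtract (2·x)·g(x) = 2·x^3 - 4·x^2 + 4·x, leaving x^2 + 4
  leading term x^2: subtract (1)·g(x) = x^2 - 2·x + 2, leaving 2·x + 2
The remainder r(x) = 2·x + 2 ≠ 0 (and deg r < deg g), so g ∤ f, i.e. f ∉ (g).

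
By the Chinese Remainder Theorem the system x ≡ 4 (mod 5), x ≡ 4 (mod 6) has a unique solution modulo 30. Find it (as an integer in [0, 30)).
The moduli 5, 6 are pairwise coprime, so by the CRT there is a unique solution mod 5·6 = 30.
Solve by successive substitution. Start with x ≡ 4 (mod 5).
  Combine with x ≡ 4 (mod 6): write x = 4 + 5·t and require 4 + 5·t ≡ 4 (mod 6), i.e. 5·t ≡ 4 − 4 ≡ 0 (mod 6). Since 5^(−1) ≡ 5 (mod 6), t ≡ 5·0 ≡ 0 (mod 6). So x ≡ 4 + 5·0 = 4 (mod 30).
Unique solution in [0, 30): x = 4.

Final answer: x ≡ 4 (mod 30); the representative in [0, 30) is 4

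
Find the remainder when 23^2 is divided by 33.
1

Use repeated squaring. Binary(2) = 10. Walk through the bits of the exponent 2 left-to-right: at each bit after the leading one, square the running value, then multiply by 23 if the bit is 1 (always reducing mod 33):
  bit 1 = 1 (leading): start with 23.
  bit 2 = 0: square 23^2 = 529 ≡ 1 (mod 33).
Final value: 23^2 ≡ 1 (mod 33).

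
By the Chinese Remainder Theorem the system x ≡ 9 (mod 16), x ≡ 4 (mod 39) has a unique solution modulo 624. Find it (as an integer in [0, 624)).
x ≡ 121 (mod 624); the representative in [0, 624) is 121

The moduli 16, 39 are pairwise coprime, so by the CRT there is a unique solution mod 16·39 = 624.
Solve by successive substitution. Start with x ≡ 9 (mod 16).
  Combine with x ≡ 4 (mod 39): write x = 9 + 16·t and require 9 + 16·t ≡ 4 (mod 39), i.e. 16·t ≡ 4 − 9 ≡ 34 (mod 39). Since 16^(−1) ≡ 22 (mod 39), t ≡ 22·34 ≡ 7 (mod 39). So x ≡ 9 + 16·7 = 121 (mod 624).
Unique solution in [0, 624): x = 121.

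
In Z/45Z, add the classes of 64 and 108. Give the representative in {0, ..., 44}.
37

Reduce the summands first: 64 ≡ 19, 108 ≡ 18 (mod 45), so 64 + 108 ≡ 19 + 18 (mod 45). 19 + 18 = 37; 37 = 0·45 + 37, so (64 + 108) mod 45 = 37.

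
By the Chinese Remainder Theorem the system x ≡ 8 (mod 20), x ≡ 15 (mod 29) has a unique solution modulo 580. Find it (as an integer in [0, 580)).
The moduli 20, 29 are pairwise coprime, so by the CRT there is a unique solution mod 20·29 = 580.
Solve by successive substitution. Start with x ≡ 8 (mod 20).
  Combine with x ≡ 15 (mod 29): write x = 8 + 20·t and require 8 + 20·t ≡ 15 (mod 29), i.e. 20·t ≡ 15 − 8 ≡ 7 (mod 29). Since 20^(−1) ≡ 16 (mod 29), t ≡ 16·7 ≡ 25 (mod 29). So x ≡ 8 + 20·25 = 508 (mod 580).
Unique solution in [0, 580): x = 508.

Final answer: x ≡ 508 (mod 580); the representative in [0, 580) is 508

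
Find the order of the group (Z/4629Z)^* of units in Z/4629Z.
(Z/4629Z)^* consists of the classes a with gcd(a, 4629) = 1, so its order is φ(4629). φ is multiplicative, with φ(p^e) = p^e − p^(e−1). Factorise 4629 = 3 · 1543. Then
  φ(4629) = (3 − 1) · (1543 − 1) = 2 · 1542 = 3084.
Thus |(Z/4629Z)^*| = 3084.

Final answer: |(Z/4629Z)^*| = 3084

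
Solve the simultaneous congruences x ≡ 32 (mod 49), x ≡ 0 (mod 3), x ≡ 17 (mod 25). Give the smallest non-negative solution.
The moduli 49, 3, 25 are pairwise coprime, so by the CRT there is a unique solution mod 49·3·25 = 3675.
Solve by successive substitution. Start with x ≡ 32 (mod 49).
  Combine with x ≡ 0 (mod 3): write x = 32 + 49·t and require 32 + 49·t ≡ 0 (mod 3), i.e. 49·t ≡ 0 − 32 ≡ 1 (mod 3). Since 49^(−1) ≡ 1 (mod 3) (49 ≡ 1 (mod 3)), t ≡ 1·1 ≡ 1 (mod 3). So x ≡ 32 + 49·1 = 81 (mod 147).
  Combine with x ≡ 17 (mod 25): write x = 81 + 147·t and require 81 + 147·t ≡ 17 (mod 25), i.e. 147·t ≡ 17 − 81 ≡ 11 (mod 25). Since 147^(−1) ≡ 8 (mod 25) (147 ≡ 22 (mod 25)), t ≡ 8·11 ≡ 13 (mod 25). So x ≡ 81 + 147·13 = 1992 (mod 3675).
Unique solution in [0, 3675): x = 1992.

Final answer: x ≡ 1992 (mod 3675); the representative in [0, 3675) is 1992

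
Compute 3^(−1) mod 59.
Apply the extended Euclidean algorithm to (59, 3), tracking rows (r, s, t) with s·59 + t·3 = r. Each division r_prev = q·r_cur + r_new produces the new row as (previous row) − q·(current row):
  row A: (59, 1, 0)   [1·59 + 0·3 = 59]
  row B: (3, 0, 1)   [0·59 + 1·3 = 3]
  59 = 19·3 + 2   → row C = row A − 19·row B = (2, 1, −19)   [check: 1·59 − 19·3 = 2]
  3 = 1·2 + 1   → row D = row B − 1·row C = (1, −1, 20)   [check: −1·59 + 20·3 = 1]
  2 = 2·1 + 0   → remainder 0, stop. gcd = 1 (last nonzero row D).
The gcd is 1, so 3 is invertible mod 59. The last nonzero row gives −1·59 + 20·3 = 1, so t = 20. So 3^(−1) ≡ 20 (mod 59). Verify: 3 · 20 = 60 ≡ 1 (mod 59). ✓

Final answer: 3^(−1) ≡ 20 (mod 59)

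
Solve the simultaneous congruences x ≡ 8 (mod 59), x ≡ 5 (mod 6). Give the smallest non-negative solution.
x ≡ 185 (mod 354); the representative in [0, 354) is 185

The moduli 59, 6 are pairwise coprime, so by the CRT there is a unique solution mod 59·6 = 354.
Solve by successive substitution. Start with x ≡ 8 (mod 59).
  Combine with x ≡ 5 (mod 6): write x = 8 + 59·t and require 8 + 59·t ≡ 5 (mod 6), i.e. 59·t ≡ 5 − 8 ≡ 3 (mod 6). Since 59^(−1) ≡ 5 (mod 6) (59 ≡ 5 (mod 6)), t ≡ 5·3 ≡ 3 (mod 6). So x ≡ 8 + 59·3 = 185 (mod 354).
Unique solution in [0, 354): x = 185.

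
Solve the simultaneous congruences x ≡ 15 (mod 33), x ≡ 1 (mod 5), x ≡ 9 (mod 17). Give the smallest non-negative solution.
x ≡ 1896 (mod 2805); the representative in [0, 2805) is 1896

The moduli 33, 5, 17 are pairwise coprime, so by the CRT there is a unique solution mod 33·5·17 = 2805.
Solve by successive substitution. Start with x ≡ 15 (mod 33).
  Combine with x ≡ 1 (mod 5): write x = 15 + 33·t and require 15 + 33·t ≡ 1 (mod 5), i.e. 33·t ≡ 1 − 15 ≡ 1 (mod 5). Since 33^(−1) ≡ 2 (mod 5) (33 ≡ 3 (mod 5)), t ≡ 2·1 ≡ 2 (mod 5). So x ≡ 15 + 33·2 = 81 (mod 165).
  Combine with x ≡ 9 (mod 17): write x = 81 + 165·t and require 81 + 165·t ≡ 9 (mod 17), i.e. 165·t ≡ 9 − 81 ≡ 13 (mod 17). Since 165^(−1) ≡ 10 (mod 17) (165 ≡ 12 (mod 17)), t ≡ 10·13 ≡ 11 (mod 17). So x ≡ 81 + 165·11 = 1896 (mod 2805).
Unique solution in [0, 2805): x = 1896.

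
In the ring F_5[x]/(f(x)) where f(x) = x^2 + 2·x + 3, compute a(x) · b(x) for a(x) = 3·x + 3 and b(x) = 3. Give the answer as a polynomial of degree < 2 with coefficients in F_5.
Multiply as integer polynomials: a · b = 9·x + 9. Reducing coefficients mod 5: a · b ≡ 4·x + 4. This already has degree < 2, so no reduction by f is needed. Hence a · b ≡ 4·x + 4 in F_5[x]/(f).

Final answer: a · b ≡ 4·x + 4 (mod f(x))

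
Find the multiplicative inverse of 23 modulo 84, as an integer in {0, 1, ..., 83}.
Apply the extended Euclidean algorithm to (84, 23), tracking rows (r, s, t) with s·84 + t·23 = r. Each division r_prev = q·r_cur + r_new produces the new row as (previous row) − q·(current row):
  row A: (84, 1, 0)   [1·84 + 0·23 = 84]
  row B: (23, 0, 1)   [0·84 + 1·23 = 23]
  84 = 3·23 + 15   → row C = row A − 3·row B = (15, 1, −3)   [check: 1·84 − 3·23 = 15]
  23 = 1·15 + 8   → row D = row B − 1·row C = (8, −1, 4)   [check: −1·84 + 4·23 = 8]
  15 = 1·8 + 7   → row E = row C − 1·row D = (7, 2, −7)   [check: 2·84 − 7·23 = 7]
  8 = 1·7 + 1   → row F = row D − 1·row E = (1, −3, 11)   [check: −3·84 + 11·23 = 1]
  7 = 7·1 + 0   → remainder 0, stop. gcd = 1 (last nonzero row F).
The gcd is 1, so 23 is invertible mod 84. The last nonzero row gives −3·84 + 11·23 = 1, so t = 11. So 23^(−1) ≡ 11 (mod 84). Verify: 23 · 11 = 253 ≡ 1 (mod 84). ✓

Final answer: 23^(−1) ≡ 11 (mod 84)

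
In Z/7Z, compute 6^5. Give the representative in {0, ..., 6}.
Use repeated squaring. Binary(5) = 101. Walk through the bits of the exponent 5 left-to-right: at each bit after the leading one, square the running value, then multiply by 6 if the bit is 1 (always reducing mod 7):
  bit 1 = 1 (leading): start with 6.
  bit 2 = 0: square 6^2 = 36 ≡ 1 (mod 7).
  bit 3 = 1: square 1^2 = 1; bit is 1, so multiply 1·6 = 6 (mod 7).
Final value: 6^5 ≡ 6 (mod 7).

Final answer: 6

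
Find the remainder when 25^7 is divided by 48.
25

Use repeated squaring. Binary(7) = 111. Walk through the bits of the exponent 7 left-to-right: at each bit after the leading one, square the running value, then multiply by 25 if the bit is 1 (always reducing mod 48):
  bit 1 = 1 (leading): start with 25.
  bit 2 = 1: square 25^2 = 625 ≡ 1; bit is 1, so multiply 1·25 = 25 (mod 48).
  bit 3 = 1: square 25^2 = 625 ≡ 1; bit is 1, so multiply 1·25 = 25 (mod 48).
Final value: 25^7 ≡ 25 (mod 48).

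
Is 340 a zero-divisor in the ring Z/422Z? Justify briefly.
gcd(340, 422) = 2 > 1, so 340 is not a unit in Z/422Z. In Z/nZ every nonzero non-unit is a zero-divisor: explicitly, take b = 422/gcd = 211 ≠ 0 (mod 422); then 340·211 = 71740 = 170·422, i.e. 340·211 ≡ 0 (mod 422). So 340 is a zero-divisor.

Final answer: YES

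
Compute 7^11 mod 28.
Use repeated squaring. Binary(11) = 1011. Walk through the bits of the exponent 11 left-to-right: at each bit after the leading one, square the running value, then multiply by 7 if the bit is 1 (always reducing mod 28):
  bit 1 = 1 (leading): start with 7.
  bit 2 = 0: square 7^2 = 49 ≡ 21 (mod 28).
  bit 3 = 1: square 21^2 = 441 ≡ 21; bit is 1, so multiply 21·7 = 147 ≡ 7 (mod 28).
  bit 4 = 1: square 7^2 = 49 ≡ 21; bit is 1, so multiply 21·7 = 147 ≡ 7 (mod 28).
Final value: 7^11 ≡ 7 (mod 28).

Final answer: 7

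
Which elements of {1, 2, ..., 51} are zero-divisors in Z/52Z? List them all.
An element a ∈ Z/52Z (with a ≠ 0) is a zero-divisor iff gcd(a, 52) > 1 (because a is a unit precisely when gcd(a, n) = 1, and in Z/nZ every nonzero, non-unit element is a zero-divisor). Scan a = 1, ..., 51 and keep those with gcd(a, 52) > 1:
  gcd(2, 52) = 2, gcd(4, 52) = 4, gcd(6, 52) = 2, gcd(8, 52) = 4, gcd(10, 52) = 2, gcd(12, 52) = 4, gcd(13, 52) = 13, gcd(14, 52) = 2, gcd(16, 52) = 4, gcd(18, 52) = 2, gcd(20, 52) = 4, gcd(22, 52) = 2, gcd(24, 52) = 4, gcd(26, 52) = 26, gcd(28, 52) = 4, gcd(30, 52) = 2, gcd(32, 52) = 4, gcd(34, 52) = 2, gcd(36, 52) = 4, gcd(38, 52) = 2, gcd(39, 52) = 13, gcd(40, 52) = 4, gcd(42, 52) = 2, gcd(44, 52) = 4, gcd(46, 52) = 2, gcd(48, 52) = 4, gcd(50, 52) = 2.
All other a ∈ {1, ..., 51} have gcd(a, 52) = 1 and are units. So the nonzero zero-divisors are exactly the 27 values of a appearing in this scan.

Final answer: nonzero zero-divisors of Z/52Z = {2, 4, 6, 8, 10, 12, 13, 14, 16, 18, 20, 22, 24, 26, 28, 30, 32, 34, 36, 38, 39, 40, 42, 44, 46, 48, 50}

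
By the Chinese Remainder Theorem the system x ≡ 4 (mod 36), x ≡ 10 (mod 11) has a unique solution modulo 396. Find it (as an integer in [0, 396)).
x ≡ 76 (mod 396); the representative in [0, 396) is 76

The moduli 36, 11 are pairwise coprime, so by the CRT there is a unique solution mod 36·11 = 396.
Solve by successive substitution. Start with x ≡ 4 (mod 36).
  Combine with x ≡ 10 (mod 11): write x = 4 + 36·t and require 4 + 36·t ≡ 10 (mod 11), i.e. 36·t ≡ 10 − 4 ≡ 6 (mod 11). Since 36^(−1) ≡ 4 (mod 11) (36 ≡ 3 (mod 11)), t ≡ 4·6 ≡ 2 (mod 11). So x ≡ 4 + 36·2 = 76 (mod 396).
Unique solution in [0, 396): x = 76.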